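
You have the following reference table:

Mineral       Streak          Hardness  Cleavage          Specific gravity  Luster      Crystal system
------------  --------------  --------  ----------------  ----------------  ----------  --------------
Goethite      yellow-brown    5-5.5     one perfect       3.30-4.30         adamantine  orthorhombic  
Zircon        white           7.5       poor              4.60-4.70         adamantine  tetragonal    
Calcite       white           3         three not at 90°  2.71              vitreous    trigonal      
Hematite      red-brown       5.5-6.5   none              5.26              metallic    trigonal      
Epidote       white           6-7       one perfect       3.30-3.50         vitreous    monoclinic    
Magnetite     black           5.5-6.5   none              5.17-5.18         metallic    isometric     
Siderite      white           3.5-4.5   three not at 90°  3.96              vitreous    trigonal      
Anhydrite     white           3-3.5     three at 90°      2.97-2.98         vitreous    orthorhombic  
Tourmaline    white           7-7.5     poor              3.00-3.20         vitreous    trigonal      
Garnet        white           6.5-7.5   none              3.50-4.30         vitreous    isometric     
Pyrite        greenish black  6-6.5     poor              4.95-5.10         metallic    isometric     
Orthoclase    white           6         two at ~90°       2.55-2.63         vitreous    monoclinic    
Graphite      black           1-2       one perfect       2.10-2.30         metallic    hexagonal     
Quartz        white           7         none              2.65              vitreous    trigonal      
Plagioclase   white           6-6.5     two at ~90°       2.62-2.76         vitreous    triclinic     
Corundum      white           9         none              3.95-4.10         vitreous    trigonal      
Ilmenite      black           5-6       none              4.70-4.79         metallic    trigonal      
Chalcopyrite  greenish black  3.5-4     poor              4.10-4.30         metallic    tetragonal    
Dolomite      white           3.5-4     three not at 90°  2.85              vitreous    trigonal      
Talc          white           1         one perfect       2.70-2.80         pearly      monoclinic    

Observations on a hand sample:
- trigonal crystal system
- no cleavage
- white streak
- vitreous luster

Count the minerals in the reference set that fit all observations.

Trigonal crystal system: only Calcite, Hematite, Siderite, Tourmaline, Quartz, Corundum, Ilmenite, Dolomite remain.
No cleavage rules out Calcite, Siderite, Tourmaline, Dolomite.
White streak rules out Hematite, Ilmenite.
Vitreous luster: no further eliminations.
Remaining candidates: Corundum, Quartz.
That is 2 minerals.

2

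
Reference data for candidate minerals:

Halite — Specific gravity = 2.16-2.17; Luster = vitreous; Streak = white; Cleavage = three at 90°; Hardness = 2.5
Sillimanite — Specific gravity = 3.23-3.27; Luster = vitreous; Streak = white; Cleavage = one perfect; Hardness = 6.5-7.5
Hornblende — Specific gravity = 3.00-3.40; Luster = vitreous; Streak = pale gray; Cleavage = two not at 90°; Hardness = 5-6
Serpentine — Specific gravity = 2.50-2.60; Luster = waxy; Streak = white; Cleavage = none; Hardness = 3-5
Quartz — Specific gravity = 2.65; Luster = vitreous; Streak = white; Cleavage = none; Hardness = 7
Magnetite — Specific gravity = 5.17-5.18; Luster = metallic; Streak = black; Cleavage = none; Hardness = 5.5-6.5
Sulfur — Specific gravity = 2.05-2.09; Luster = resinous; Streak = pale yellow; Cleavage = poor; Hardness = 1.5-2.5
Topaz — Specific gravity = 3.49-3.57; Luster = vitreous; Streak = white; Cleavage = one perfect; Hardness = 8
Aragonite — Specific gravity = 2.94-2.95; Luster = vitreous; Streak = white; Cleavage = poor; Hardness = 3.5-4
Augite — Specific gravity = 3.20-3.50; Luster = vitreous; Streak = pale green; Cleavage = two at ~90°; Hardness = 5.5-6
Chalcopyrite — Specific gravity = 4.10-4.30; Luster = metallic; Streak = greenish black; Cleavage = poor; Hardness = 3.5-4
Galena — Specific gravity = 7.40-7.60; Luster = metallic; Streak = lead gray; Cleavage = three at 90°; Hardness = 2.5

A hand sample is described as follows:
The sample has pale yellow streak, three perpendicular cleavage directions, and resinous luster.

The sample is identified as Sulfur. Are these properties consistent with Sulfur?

No

Pale yellow streak — fits Sulfur (pale yellow streak).
Three perpendicular cleavage directions — Sulfur has cleavage poor; a mismatch.
Resinous luster — fits Sulfur (resinous luster).
Sulfur is excluded by the cleavage.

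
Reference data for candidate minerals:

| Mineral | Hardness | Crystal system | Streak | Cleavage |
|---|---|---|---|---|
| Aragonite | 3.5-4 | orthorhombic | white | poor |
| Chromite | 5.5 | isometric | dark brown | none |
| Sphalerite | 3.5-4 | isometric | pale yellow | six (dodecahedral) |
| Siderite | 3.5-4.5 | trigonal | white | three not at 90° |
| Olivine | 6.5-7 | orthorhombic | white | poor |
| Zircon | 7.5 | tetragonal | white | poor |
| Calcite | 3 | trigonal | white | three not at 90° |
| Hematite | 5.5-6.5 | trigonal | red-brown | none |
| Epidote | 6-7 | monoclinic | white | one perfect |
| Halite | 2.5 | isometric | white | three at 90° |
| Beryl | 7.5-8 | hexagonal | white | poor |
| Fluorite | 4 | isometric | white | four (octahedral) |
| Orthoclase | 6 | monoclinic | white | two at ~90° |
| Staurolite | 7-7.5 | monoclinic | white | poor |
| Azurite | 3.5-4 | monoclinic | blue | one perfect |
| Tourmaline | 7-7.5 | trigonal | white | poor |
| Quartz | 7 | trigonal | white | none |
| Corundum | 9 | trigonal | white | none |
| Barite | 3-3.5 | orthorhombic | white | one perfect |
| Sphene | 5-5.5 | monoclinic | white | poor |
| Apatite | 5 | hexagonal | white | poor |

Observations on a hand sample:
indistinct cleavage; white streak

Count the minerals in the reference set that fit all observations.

8

Indistinct cleavage — only Aragonite, Olivine, Zircon, Beryl, Staurolite, Tourmaline, Sphene, Apatite remain.
White streak — consistent with all remaining minerals.
The minerals that satisfy all observations are Apatite, Aragonite, Beryl, Olivine, Sphene, Staurolite, Tourmaline, Zircon.
That is 8 minerals.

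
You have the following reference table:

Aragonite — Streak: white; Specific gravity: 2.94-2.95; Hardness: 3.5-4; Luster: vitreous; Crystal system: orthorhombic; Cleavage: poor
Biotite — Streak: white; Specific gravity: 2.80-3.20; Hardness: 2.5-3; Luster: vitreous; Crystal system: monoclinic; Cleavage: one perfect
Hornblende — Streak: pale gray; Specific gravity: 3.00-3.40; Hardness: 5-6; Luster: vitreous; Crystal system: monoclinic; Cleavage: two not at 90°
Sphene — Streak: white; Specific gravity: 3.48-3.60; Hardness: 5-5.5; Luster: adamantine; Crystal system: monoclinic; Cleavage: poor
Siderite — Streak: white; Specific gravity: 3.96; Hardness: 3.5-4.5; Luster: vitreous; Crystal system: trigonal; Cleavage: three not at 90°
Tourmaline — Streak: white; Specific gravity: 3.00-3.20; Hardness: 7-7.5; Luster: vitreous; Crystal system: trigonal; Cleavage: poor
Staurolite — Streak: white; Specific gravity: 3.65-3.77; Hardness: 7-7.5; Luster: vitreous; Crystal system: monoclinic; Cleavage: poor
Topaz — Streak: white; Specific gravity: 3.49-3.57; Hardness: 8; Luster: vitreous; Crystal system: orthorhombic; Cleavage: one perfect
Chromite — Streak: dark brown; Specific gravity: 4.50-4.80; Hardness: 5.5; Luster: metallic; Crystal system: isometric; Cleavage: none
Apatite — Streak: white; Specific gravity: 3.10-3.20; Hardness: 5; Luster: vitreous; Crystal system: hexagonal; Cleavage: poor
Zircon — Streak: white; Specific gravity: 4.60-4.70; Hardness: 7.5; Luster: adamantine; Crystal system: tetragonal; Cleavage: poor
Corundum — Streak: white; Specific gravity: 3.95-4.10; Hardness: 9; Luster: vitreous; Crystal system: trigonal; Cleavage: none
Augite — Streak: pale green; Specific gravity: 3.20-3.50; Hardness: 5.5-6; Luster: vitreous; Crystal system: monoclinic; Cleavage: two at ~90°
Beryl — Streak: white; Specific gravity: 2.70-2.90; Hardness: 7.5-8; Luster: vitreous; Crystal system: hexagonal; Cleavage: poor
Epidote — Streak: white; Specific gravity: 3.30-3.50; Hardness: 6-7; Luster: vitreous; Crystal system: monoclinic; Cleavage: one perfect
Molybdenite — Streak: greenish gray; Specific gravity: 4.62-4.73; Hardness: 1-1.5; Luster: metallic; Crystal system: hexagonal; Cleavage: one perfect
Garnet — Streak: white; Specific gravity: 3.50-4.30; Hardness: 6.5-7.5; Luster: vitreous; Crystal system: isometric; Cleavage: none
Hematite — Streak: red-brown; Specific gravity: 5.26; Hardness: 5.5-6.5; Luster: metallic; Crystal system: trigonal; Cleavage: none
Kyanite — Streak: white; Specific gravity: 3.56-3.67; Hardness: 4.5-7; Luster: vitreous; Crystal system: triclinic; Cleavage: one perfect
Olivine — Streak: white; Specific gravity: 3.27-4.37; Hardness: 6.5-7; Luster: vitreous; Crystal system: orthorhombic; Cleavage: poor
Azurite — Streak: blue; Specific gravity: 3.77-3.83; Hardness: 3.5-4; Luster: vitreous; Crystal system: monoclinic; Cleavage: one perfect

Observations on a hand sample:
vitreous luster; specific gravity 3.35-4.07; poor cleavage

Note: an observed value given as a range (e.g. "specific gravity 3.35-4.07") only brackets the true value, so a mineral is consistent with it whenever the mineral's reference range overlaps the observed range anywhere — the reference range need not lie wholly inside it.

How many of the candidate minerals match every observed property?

Vitreous luster rules out Sphene, Chromite, Zircon, Molybdenite, Hematite.
Specific gravity 3.35-4.07 eliminates Aragonite, Biotite, Tourmaline, Apatite, Beryl.
Poor cleavage: leaves Staurolite, Olivine.
The minerals that satisfy all observations are Olivine, Staurolite.
That is 2 minerals.

2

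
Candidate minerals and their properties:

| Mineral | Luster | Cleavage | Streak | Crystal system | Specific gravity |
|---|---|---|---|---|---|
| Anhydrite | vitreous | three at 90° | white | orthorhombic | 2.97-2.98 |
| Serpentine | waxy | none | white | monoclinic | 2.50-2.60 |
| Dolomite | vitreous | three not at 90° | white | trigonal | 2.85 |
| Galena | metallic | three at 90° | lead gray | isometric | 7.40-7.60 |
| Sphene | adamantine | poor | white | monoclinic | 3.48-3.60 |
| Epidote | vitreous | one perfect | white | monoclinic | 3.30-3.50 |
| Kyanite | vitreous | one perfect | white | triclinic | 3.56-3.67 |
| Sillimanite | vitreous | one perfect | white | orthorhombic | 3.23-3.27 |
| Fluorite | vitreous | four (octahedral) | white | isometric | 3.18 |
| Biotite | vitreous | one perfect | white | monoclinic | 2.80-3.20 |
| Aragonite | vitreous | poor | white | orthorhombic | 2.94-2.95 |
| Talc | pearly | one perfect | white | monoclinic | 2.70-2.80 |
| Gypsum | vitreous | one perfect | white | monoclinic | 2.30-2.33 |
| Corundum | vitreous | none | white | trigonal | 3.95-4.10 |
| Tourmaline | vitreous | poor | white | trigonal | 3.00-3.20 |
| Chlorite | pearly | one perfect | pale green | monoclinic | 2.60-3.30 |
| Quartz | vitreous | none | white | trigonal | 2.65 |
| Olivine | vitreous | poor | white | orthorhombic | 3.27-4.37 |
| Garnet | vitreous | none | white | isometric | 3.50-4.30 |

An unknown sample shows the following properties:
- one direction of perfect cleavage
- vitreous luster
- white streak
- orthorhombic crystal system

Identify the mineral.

Sillimanite

One direction of perfect cleavage — narrows the field to Epidote, Kyanite, Sillimanite, Biotite, Talc, Gypsum, Chlorite.
Vitreous luster eliminates Talc, Chlorite.
White streak — all remaining candidates fit.
Orthorhombic crystal system — Sillimanite remains.
Sillimanite is the sole remaining match.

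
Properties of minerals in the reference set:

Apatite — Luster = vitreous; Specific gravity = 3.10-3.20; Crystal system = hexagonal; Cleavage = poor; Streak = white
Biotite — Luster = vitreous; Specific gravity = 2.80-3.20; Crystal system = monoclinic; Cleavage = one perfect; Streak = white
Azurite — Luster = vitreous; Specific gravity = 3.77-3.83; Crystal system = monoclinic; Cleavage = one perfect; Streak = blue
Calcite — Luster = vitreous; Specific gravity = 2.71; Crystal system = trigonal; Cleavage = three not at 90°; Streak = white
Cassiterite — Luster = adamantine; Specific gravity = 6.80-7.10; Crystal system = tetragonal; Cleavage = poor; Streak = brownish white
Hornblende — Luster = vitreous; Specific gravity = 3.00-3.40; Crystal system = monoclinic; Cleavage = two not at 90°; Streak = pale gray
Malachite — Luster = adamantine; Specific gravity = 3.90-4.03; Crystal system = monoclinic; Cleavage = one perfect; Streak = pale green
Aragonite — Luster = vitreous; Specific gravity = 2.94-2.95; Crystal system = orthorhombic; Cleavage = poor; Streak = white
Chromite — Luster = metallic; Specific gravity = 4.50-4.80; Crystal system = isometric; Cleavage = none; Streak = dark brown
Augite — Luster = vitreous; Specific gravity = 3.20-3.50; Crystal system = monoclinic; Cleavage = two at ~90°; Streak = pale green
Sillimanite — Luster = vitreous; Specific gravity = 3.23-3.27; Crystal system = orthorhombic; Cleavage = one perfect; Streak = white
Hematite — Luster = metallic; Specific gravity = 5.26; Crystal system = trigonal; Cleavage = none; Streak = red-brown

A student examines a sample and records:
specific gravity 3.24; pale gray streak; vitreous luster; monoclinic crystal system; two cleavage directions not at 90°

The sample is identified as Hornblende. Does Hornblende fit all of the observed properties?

Yes

Specific gravity 3.24 — is consistent with Hornblende (SG 3.00-3.40).
Pale gray streak — is consistent with Hornblende (pale gray streak).
Vitreous luster — is consistent with Hornblende (vitreous luster).
Monoclinic crystal system — is consistent with Hornblende (monoclinic system).
Two cleavage directions not at 90° — is consistent with Hornblende (cleavage two not at 90°).
Every observed property is compatible with the reference values for Hornblende.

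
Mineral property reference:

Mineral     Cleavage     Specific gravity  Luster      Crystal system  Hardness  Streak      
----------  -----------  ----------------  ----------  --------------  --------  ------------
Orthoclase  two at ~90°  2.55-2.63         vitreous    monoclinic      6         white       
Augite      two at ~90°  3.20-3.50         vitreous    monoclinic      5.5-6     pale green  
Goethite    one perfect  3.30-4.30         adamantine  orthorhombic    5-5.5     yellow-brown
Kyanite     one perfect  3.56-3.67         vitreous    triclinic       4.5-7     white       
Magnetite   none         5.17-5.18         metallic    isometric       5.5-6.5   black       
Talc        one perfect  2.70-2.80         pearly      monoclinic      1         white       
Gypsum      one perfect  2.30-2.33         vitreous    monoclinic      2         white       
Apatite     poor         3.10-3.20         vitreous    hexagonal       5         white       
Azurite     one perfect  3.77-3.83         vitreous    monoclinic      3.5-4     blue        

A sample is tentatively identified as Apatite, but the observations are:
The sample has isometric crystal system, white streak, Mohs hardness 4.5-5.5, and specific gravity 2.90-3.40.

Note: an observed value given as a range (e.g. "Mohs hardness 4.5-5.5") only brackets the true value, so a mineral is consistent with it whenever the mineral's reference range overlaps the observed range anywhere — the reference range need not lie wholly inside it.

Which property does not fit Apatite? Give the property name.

crystal system

Isometric crystal system: Apatite has hexagonal system — outside the reference range.
White streak: Apatite has white streak — consistent.
Mohs hardness 4.5-5.5: Apatite has hardness 5 — consistent.
Specific gravity 2.90-3.40: Apatite has SG 3.10-3.20 — consistent.
Everything matches except the crystal system.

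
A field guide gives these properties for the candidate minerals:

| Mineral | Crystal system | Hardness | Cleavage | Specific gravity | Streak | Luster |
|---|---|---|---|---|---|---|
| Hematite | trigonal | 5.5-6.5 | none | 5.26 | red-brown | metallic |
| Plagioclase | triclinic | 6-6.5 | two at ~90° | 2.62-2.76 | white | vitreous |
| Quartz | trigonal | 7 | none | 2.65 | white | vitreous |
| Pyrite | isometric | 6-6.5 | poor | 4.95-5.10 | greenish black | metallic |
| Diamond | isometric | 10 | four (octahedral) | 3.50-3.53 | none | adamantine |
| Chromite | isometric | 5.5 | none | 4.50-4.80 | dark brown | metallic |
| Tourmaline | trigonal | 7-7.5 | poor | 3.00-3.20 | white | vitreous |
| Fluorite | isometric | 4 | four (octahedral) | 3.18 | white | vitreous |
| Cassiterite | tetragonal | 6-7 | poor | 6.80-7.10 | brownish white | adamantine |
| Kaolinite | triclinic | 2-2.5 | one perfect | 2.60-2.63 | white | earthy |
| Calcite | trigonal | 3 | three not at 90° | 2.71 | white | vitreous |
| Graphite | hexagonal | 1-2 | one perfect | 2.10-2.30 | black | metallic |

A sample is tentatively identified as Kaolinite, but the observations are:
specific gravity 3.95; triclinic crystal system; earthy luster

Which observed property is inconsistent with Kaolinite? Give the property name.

Specific gravity 3.95: Kaolinite has SG 2.60-2.63 — outside the reference range.
Triclinic crystal system: Kaolinite has triclinic system — agrees.
Earthy luster: Kaolinite has earthy luster — agrees.
Everything matches except the specific gravity.

specific gravity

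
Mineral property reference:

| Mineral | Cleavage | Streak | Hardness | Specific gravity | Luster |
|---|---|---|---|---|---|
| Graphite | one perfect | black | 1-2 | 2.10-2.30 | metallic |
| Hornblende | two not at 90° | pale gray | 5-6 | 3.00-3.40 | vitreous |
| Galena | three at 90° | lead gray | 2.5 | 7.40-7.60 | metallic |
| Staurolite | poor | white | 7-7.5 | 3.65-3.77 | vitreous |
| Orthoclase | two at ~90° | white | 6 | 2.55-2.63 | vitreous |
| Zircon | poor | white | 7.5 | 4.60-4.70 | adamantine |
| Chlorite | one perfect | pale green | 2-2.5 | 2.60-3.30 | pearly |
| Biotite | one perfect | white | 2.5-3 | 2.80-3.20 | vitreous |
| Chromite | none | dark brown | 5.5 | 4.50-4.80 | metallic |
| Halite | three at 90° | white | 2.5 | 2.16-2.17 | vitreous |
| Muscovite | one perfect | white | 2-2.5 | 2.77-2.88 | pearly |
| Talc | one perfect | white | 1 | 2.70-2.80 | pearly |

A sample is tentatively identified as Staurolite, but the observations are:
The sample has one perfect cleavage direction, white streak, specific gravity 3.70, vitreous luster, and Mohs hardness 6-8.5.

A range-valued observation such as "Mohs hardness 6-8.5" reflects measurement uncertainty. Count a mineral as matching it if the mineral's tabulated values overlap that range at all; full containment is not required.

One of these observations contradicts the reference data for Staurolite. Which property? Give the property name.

cleavage

One perfect cleavage direction: Staurolite has cleavage poor — inconsistent.
White streak: Staurolite has white streak — within range.
Specific gravity 3.70: Staurolite has SG 3.65-3.77 — within range.
Vitreous luster: Staurolite has vitreous luster — within range.
Mohs hardness 6-8.5: Staurolite has hardness 7-7.5 — within range.
Only the cleavage is inconsistent.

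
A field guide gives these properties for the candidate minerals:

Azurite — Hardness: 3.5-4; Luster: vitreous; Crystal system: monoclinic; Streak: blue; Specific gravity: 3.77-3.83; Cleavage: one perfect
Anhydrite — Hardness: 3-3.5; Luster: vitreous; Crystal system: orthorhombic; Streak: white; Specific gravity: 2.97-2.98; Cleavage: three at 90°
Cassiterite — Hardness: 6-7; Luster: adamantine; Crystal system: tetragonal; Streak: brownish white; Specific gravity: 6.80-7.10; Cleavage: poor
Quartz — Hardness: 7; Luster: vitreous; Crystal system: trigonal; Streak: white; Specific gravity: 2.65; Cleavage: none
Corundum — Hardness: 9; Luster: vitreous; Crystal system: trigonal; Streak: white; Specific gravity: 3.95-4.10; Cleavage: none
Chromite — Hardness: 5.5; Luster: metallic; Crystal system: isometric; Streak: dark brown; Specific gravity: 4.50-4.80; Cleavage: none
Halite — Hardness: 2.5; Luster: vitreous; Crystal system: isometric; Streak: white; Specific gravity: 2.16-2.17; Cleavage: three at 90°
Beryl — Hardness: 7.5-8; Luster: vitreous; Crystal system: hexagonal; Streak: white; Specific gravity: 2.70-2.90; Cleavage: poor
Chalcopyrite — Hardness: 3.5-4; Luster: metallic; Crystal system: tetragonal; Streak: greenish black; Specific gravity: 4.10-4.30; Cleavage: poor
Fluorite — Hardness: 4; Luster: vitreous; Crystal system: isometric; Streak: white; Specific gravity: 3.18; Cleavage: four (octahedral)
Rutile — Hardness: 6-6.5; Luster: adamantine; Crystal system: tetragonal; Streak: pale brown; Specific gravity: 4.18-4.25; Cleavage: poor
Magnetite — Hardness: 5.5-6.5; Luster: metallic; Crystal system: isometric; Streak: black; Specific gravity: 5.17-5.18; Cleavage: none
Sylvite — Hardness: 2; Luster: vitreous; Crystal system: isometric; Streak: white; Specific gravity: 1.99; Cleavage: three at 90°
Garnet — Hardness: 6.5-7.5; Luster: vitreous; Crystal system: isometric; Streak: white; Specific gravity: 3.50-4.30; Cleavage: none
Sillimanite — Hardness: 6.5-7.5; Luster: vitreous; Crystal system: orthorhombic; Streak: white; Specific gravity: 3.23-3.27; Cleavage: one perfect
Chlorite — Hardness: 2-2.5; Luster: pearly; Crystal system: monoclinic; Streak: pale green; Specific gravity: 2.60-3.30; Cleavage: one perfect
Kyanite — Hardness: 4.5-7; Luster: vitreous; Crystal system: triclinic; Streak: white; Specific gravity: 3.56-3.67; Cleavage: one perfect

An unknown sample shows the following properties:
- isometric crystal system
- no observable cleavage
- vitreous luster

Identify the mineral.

Garnet

Isometric crystal system — only Chromite, Halite, Fluorite, Magnetite, Sylvite, Garnet remain.
No observable cleavage excludes Halite, Fluorite, Sylvite.
Vitreous luster — Garnet remains.
Only Garnet satisfies all observations.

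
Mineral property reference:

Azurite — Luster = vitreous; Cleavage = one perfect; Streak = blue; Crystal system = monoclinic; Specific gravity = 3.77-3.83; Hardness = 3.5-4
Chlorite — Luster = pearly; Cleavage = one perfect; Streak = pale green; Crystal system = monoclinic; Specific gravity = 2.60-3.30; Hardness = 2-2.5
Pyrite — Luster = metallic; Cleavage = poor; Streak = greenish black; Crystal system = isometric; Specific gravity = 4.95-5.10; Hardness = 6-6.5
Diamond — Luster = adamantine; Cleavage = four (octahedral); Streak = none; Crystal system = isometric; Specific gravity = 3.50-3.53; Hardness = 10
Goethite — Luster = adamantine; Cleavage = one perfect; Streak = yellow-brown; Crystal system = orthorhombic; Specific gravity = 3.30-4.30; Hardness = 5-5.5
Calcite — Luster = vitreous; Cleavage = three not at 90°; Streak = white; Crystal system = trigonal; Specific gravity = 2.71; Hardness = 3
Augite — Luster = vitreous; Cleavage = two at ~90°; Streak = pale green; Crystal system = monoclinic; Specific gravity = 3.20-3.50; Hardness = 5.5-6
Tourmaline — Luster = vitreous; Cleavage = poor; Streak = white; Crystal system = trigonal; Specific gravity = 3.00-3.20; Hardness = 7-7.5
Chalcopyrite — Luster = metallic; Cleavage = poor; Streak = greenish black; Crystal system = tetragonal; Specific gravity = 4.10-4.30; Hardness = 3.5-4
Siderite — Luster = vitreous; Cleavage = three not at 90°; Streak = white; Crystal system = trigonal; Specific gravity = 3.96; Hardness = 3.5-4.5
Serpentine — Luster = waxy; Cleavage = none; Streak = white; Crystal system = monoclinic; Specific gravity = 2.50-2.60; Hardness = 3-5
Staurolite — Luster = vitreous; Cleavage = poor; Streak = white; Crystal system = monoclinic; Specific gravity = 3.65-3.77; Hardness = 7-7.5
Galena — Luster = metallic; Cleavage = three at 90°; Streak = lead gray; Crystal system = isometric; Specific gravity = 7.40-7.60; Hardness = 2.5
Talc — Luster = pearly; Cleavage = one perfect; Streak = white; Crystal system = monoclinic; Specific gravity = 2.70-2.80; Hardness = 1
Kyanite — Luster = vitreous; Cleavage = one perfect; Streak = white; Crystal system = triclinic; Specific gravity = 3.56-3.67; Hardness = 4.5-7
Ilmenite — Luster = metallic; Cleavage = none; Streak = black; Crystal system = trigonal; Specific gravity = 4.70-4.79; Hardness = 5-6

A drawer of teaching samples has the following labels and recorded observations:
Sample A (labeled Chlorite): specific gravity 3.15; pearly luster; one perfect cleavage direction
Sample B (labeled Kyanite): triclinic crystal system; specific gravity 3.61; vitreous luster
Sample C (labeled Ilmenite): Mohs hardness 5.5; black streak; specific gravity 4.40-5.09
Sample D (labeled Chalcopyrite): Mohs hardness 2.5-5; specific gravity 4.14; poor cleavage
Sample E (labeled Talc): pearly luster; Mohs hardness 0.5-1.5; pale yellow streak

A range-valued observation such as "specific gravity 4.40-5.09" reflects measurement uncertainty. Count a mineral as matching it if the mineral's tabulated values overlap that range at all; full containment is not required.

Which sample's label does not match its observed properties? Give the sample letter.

E

Sample A: nothing contradicts Chlorite.
Sample B: nothing contradicts Kyanite.
Sample C: nothing contradicts Ilmenite.
Sample D: nothing contradicts Chalcopyrite.
Sample E: Talc has white streak, but the record shows pale yellow streak — this label is wrong.
Sample E is the mislabeled one.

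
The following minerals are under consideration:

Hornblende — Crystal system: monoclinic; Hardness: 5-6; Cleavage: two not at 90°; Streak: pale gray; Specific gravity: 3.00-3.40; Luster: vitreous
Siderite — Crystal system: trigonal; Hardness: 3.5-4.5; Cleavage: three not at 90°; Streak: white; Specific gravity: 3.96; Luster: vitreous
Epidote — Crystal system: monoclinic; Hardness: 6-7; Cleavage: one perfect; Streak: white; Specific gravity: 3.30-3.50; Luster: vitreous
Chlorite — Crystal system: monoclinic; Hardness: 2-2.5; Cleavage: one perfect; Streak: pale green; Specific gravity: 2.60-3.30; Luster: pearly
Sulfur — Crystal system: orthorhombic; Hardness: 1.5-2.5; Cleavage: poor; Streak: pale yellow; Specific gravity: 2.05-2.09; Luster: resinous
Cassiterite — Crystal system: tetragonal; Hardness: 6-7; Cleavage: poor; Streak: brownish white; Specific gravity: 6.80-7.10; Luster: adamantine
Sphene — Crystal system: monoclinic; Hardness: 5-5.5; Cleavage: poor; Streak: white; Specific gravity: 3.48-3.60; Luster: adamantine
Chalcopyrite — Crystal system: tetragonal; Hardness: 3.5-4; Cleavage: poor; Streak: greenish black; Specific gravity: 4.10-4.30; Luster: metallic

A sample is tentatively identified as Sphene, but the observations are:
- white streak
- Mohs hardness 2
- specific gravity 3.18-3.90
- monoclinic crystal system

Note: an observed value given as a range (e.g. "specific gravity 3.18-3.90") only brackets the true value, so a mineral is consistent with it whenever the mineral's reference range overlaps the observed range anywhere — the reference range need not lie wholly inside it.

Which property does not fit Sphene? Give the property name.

White streak: Sphene has white streak — within range.
Mohs hardness 2: Sphene has hardness 5-5.5 — does not match.
Specific gravity 3.18-3.90: Sphene has SG 3.48-3.60 — within range.
Monoclinic crystal system: Sphene has monoclinic system — within range.
Everything matches except the hardness.

hardness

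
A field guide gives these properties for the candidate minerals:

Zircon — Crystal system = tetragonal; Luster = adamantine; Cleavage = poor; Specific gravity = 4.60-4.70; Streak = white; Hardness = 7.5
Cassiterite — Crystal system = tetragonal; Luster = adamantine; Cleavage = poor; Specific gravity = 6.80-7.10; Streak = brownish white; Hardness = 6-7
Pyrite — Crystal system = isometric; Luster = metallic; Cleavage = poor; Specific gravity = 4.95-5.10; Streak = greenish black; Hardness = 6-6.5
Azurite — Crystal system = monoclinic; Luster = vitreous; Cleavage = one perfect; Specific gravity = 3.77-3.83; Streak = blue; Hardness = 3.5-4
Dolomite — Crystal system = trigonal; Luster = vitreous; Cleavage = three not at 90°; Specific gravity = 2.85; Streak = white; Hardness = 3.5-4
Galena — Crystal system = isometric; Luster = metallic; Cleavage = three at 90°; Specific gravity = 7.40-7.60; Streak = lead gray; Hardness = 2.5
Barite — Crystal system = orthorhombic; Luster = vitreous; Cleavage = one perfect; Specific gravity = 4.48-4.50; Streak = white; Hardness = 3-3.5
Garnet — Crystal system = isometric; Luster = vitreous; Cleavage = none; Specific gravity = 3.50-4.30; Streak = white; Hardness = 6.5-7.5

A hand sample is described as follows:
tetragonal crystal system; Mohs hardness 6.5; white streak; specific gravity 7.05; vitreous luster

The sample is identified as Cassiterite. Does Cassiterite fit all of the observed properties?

Tetragonal crystal system — matches Cassiterite (tetragonal system).
Mohs hardness 6.5 — matches Cassiterite (hardness 6-7).
White streak — Cassiterite has brownish white streak; which does not match.
Specific gravity 7.05 — matches Cassiterite (SG 6.80-7.10).
Vitreous luster — Cassiterite has adamantine luster; which does not match.
2 of the observed properties are inconsistent with Cassiterite.

No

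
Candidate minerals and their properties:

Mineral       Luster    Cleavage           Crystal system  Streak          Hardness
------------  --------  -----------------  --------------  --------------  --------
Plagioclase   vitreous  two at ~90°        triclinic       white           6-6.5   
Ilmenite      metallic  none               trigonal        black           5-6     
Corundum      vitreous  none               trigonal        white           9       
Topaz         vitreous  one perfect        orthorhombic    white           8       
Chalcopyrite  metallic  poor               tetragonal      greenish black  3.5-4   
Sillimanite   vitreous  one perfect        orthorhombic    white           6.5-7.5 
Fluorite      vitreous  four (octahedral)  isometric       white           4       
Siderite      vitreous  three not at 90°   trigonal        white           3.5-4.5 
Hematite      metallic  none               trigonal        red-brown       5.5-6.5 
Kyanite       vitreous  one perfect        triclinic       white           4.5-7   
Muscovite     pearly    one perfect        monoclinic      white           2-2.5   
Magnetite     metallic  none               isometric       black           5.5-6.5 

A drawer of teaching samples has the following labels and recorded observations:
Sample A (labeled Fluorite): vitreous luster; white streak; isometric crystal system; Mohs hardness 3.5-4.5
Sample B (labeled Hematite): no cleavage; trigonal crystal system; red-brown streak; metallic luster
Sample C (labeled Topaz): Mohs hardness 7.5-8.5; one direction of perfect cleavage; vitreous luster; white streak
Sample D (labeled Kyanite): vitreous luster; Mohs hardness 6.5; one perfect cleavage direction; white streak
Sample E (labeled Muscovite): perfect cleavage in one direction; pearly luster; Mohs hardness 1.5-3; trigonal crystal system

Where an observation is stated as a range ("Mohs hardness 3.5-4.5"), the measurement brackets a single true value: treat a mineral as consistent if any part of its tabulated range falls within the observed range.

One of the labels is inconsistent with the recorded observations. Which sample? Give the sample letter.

Sample A: every observation is compatible with the reference values for Fluorite.
Sample B: every observation is compatible with the reference values for Hematite.
Sample C: every observation is compatible with the reference values for Topaz.
Sample D: every observation is compatible with the reference values for Kyanite.
Sample E: trigonal crystal system is outside the reference for Muscovite (monoclinic system) — mislabeled.
The mislabeled specimen is E.

E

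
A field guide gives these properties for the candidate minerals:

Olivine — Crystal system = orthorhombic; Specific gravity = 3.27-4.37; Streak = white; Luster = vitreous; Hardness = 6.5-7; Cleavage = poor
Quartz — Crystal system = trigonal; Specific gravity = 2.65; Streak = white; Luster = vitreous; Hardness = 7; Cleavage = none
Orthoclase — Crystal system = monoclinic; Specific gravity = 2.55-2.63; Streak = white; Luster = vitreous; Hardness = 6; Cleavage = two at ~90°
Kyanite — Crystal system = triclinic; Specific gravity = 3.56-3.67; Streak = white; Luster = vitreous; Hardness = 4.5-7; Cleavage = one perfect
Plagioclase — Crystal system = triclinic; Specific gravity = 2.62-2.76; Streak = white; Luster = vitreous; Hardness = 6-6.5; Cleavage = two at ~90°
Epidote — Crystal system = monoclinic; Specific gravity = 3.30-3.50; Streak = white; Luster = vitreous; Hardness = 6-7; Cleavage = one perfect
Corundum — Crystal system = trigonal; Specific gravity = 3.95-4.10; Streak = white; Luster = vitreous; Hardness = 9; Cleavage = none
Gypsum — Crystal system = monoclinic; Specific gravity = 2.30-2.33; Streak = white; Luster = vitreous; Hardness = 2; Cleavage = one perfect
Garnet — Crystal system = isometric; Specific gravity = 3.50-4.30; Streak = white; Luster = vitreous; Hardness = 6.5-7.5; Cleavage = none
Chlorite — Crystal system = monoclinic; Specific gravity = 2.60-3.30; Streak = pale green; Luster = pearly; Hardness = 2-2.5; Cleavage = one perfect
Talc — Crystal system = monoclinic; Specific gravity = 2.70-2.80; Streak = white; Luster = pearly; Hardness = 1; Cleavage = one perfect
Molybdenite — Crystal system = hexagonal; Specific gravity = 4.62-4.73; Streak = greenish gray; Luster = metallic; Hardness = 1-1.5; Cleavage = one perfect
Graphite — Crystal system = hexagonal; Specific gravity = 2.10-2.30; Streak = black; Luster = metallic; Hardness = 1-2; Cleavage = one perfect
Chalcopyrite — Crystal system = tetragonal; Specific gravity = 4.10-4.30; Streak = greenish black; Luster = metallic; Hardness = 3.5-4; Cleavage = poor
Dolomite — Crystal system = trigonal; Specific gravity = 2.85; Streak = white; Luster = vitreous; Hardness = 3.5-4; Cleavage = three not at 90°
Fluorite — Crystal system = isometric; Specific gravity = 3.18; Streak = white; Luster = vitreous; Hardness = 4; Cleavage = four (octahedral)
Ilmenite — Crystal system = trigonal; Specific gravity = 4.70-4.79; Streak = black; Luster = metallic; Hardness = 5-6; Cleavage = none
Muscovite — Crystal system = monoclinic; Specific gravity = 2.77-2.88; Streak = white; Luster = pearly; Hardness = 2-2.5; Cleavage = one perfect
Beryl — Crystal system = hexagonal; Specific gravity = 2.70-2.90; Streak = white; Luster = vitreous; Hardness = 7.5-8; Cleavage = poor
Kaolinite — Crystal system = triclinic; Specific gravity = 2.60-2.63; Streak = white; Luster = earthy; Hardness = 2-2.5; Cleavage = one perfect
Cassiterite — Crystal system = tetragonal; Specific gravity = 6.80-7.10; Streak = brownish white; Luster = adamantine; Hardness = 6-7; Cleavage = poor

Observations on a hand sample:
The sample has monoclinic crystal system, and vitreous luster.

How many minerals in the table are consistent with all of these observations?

Monoclinic crystal system: Orthoclase, Epidote, Gypsum, Chlorite, Talc, Muscovite remain.
Vitreous luster excludes Chlorite, Talc, Muscovite.
Consistent with every observation: Epidote, Gypsum, Orthoclase.
That is 3 minerals.

3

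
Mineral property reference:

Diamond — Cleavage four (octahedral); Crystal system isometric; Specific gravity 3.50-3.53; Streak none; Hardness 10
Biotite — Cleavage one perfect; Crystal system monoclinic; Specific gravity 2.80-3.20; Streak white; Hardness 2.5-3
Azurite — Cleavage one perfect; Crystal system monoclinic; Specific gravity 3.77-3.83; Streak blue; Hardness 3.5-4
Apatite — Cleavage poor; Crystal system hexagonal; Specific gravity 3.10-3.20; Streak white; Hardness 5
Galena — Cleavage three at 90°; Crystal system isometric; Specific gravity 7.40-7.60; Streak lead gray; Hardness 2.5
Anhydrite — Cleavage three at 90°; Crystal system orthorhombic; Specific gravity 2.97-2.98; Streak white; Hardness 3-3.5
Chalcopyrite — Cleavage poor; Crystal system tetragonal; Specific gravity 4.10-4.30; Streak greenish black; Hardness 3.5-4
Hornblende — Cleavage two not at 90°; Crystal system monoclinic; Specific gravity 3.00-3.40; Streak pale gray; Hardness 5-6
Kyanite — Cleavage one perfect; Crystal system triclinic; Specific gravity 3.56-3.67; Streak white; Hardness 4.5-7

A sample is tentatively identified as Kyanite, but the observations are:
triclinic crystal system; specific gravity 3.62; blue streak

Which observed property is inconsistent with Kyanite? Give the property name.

Triclinic crystal system: Kyanite has triclinic system — agrees.
Specific gravity 3.62: Kyanite has SG 3.56-3.67 — agrees.
Blue streak: Kyanite has white streak — inconsistent.
The streak is the one property that does not fit.

streak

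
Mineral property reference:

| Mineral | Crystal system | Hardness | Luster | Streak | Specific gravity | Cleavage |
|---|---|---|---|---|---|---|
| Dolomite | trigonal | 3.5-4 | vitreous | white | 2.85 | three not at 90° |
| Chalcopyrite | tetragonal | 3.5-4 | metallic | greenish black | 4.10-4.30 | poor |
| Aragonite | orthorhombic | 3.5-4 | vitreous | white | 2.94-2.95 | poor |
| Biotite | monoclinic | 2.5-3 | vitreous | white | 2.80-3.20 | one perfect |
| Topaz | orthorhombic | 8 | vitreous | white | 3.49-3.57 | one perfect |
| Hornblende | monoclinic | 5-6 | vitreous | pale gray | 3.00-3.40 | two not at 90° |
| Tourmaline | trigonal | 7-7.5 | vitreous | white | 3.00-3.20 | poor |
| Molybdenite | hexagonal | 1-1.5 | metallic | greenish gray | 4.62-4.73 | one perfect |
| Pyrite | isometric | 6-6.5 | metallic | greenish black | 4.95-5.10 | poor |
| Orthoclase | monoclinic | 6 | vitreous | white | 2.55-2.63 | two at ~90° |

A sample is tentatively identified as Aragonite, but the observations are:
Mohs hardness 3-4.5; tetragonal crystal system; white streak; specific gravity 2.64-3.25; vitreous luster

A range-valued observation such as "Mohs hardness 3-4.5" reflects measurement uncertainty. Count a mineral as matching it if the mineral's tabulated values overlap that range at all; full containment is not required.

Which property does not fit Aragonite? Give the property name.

Mohs hardness 3-4.5: Aragonite has hardness 3.5-4 — matches.
Tetragonal crystal system: Aragonite has orthorhombic system — does not match.
White streak: Aragonite has white streak — matches.
Specific gravity 2.64-3.25: Aragonite has SG 2.94-2.95 — matches.
Vitreous luster: Aragonite has vitreous luster — matches.
The crystal system is the one property that does not fit.

crystal system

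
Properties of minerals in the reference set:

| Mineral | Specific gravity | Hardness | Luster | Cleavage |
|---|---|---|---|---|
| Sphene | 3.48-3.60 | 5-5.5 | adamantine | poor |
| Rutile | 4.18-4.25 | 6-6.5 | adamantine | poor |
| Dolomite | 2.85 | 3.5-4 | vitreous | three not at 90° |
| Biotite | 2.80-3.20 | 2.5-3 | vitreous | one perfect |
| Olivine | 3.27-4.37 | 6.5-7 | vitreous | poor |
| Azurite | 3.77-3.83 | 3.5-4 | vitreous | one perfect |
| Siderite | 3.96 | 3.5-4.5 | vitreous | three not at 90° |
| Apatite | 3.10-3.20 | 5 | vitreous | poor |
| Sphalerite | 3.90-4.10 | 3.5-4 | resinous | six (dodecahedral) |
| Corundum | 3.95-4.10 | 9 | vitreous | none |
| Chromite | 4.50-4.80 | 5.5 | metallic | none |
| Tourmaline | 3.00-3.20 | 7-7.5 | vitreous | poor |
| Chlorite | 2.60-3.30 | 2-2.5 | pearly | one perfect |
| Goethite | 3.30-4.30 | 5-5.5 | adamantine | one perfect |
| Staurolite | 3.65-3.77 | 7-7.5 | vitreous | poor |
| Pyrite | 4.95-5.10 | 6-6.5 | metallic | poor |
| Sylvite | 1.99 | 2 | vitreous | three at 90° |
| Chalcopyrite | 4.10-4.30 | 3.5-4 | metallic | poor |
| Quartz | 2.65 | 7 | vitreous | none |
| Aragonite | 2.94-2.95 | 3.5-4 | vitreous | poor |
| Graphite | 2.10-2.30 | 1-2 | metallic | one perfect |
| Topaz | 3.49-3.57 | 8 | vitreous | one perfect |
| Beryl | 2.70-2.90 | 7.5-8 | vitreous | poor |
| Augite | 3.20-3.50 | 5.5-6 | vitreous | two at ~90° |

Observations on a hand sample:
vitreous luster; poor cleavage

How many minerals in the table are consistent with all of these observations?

Vitreous luster — Dolomite, Biotite, Olivine, Azurite, Siderite, Apatite, Corundum, Tourmaline, Staurolite, Sylvite, Quartz, Aragonite, Topaz, Beryl, Augite remain.
Poor cleavage — only Olivine, Apatite, Tourmaline, Staurolite, Aragonite, Beryl remain.
Remaining candidates: Apatite, Aragonite, Beryl, Olivine, Staurolite, Tourmaline.
That is 6 minerals.

6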